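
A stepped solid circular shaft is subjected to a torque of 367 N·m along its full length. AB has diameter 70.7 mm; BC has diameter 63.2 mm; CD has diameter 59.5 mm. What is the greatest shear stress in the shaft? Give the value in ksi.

1.29 ksi

Under the same torque, τ_max = 16T/(πd³) is largest where d is smallest — segment CD (d = 59.5 mm).
τ_max = 16·367.0/(π·(0.0595)³) = 8.873×10^6 Pa.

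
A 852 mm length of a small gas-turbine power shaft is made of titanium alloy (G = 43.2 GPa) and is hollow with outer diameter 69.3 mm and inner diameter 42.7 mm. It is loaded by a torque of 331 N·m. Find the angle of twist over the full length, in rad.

J = π(d_o⁴ − d_i⁴)/32 = π(0.0693⁴ − 0.0427⁴)/32 = 1.938×10^-6 m⁴.
θ = T·L/(G·J) = 331.0 × 0.852 / (43.2×10⁹ × 1.938×10^-6) = 3.369×10^-3 rad.

0.00337 rad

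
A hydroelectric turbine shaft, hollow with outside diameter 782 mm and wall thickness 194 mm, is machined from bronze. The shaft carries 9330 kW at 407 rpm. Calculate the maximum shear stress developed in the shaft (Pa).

ω = 2π·407/60 = 42.62 rad/s, so T = P/ω = 9330×10³ / 42.62 = 218900 N·m.
J = π(d_o⁴ − d_i⁴)/32 = π(0.782⁴ − 0.394⁴)/32 = 0.03435 m⁴.
τ_max = T·r/J = 218900 × 0.391 / 0.03435 = 2.492×10^6 Pa.

2.49e6 Pa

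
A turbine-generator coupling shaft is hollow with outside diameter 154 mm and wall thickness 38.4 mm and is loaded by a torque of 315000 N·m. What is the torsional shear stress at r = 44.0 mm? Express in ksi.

J = π(d_o⁴ − d_i⁴)/32 = π(0.154⁴ − 0.0772⁴)/32 = 5.173×10^-5 m⁴.
Shear stress varies linearly with radius: τ = T·r/J = 315000 × 0.0440 / 5.173×10^-5 = 2.679×10^8 Pa.

38.9 ksi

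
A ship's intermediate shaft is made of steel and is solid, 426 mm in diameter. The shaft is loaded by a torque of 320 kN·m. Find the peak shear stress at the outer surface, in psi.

3060 psi

J = πd⁴/32 = π(0.426)⁴/32 = 3.233×10^-3 m⁴.
τ_max = T·r/J = 320000 × 0.213 / 3.233×10^-3 = 2.108×10^7 Pa.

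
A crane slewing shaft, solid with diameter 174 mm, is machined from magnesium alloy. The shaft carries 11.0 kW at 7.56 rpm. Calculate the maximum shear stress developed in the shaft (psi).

1950 psi

ω = 2π·7.56/60 = 0.7917 rad/s, so T = P/ω = 11.0×10³ / 0.7917 = 13890 N·m.
J = πd⁴/32 = π(0.174)⁴/32 = 8.999×10^-5 m⁴.
τ_max = T·r/J = 13890 × 0.0870 / 8.999×10^-5 = 1.343×10^7 Pa.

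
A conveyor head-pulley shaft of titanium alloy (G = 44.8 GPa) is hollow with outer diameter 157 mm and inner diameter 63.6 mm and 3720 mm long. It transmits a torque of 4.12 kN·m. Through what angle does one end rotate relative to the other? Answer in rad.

J = π(d_o⁴ − d_i⁴)/32 = π(0.157⁴ − 0.0636⁴)/32 = 5.804×10^-5 m⁴.
θ = T·L/(G·J) = 4120 × 3.72 / (44.8×10⁹ × 5.804×10^-5) = 5.894×10^-3 rad.

0.00589 rad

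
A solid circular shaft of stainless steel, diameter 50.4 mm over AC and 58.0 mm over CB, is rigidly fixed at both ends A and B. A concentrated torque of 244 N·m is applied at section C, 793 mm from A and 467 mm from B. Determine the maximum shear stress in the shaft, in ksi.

Compatibility: T_A·a/J_AC = T_B·b/J_CB with T_A + T_B = T₀.
J_AC = 6.33×10^-7 m⁴, J_CB = 1.11×10^-6 m⁴, so T_A = T₀·(J_AC/a)/((J_AC/a)+(J_CB/b)) = 61.34 N·m, T_B = 182.7 N·m.
τ in each portion: τ_AC = 2.44×10^6 Pa, τ_CB = 4.77×10^6 Pa; maximum is in CB.
τ_max = T_CB·r/J = 182.7·0.0290/1.11×10^-6 = 4.768×10^6 Pa.

0.692 ksi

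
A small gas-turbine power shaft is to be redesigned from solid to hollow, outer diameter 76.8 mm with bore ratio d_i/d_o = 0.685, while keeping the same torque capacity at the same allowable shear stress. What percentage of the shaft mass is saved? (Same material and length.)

37.4 %

Equal τ_max and T ⇒ the solid shaft needs d_s³ = d_o³(1−k⁴), so d_s = 76.8·(1−0.685⁴)^(1/3) = 70.69 mm.
Area ratio A_h/A_s = d_o²(1−k²)/d_s² = (1−k²)/(1−k⁴)^(2/3) = 0.6265.
Mass saving = 1 − 0.6265 = 37.4 %.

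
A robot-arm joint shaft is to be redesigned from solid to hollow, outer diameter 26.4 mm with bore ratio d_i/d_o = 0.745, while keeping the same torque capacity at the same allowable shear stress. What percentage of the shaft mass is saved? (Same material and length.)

Equal τ_max and T ⇒ the solid shaft needs d_s³ = d_o³(1−k⁴), so d_s = 26.4·(1−0.745⁴)^(1/3) = 23.35 mm.
Area ratio A_h/A_s = d_o²(1−k²)/d_s² = (1−k²)/(1−k⁴)^(2/3) = 0.5688.
Mass saving = 1 − 0.5688 = 43.1 %.

43.1 %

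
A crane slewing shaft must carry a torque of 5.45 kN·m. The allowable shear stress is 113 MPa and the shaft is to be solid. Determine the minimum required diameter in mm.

62.6 mm

For a solid shaft τ_max = 16T/(πd³), so d = (16T/(π τ_allow))^(1/3) = (16·5450/(π·1.13×10^8))^(1/3) = 0.06263 m.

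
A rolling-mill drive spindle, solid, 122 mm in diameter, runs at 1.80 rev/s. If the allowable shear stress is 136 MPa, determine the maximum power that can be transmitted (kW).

J = πd⁴/32 = π(0.122)⁴/32 = 2.175×10^-5 m⁴.
T_max = τ_allow·J/r = 1.36×10^8 × 2.175×10^-5 / 0.0610 = 48490 N·m.
ω = 2π·1.80 = 11.31 rad/s, so P_max = T_max·ω = 5.484×10^5 W.

548 kW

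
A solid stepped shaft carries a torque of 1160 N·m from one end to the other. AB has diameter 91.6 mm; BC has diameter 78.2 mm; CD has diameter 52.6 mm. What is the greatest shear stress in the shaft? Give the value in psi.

5890 psi

Under the same torque, τ_max = 16T/(πd³) is largest where d is smallest — segment CD (d = 52.6 mm).
τ_max = 16·1160/(π·(0.0526)³) = 4.059×10^7 Pa.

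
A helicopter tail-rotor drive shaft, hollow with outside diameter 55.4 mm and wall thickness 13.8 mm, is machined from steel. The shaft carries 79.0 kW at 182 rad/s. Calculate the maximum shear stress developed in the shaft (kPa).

13900 kPa

ω = 182 rad/s, so T = P/ω = 79.0×10³ / 182.0 = 434.1 N·m.
J = π(d_o⁴ − d_i⁴)/32 = π(0.0554⁴ − 0.0278⁴)/32 = 8.661×10^-7 m⁴.
τ_max = T·r/J = 434.1 × 0.0277 / 8.661×10^-7 = 1.388×10^7 Pa.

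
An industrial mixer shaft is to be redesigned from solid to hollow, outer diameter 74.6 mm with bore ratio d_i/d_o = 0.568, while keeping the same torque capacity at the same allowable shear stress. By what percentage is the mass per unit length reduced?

27.1 %

Equal τ_max and T ⇒ the solid shaft needs d_s³ = d_o³(1−k⁴), so d_s = 74.6·(1−0.568⁴)^(1/3) = 71.92 mm.
Area ratio A_h/A_s = d_o²(1−k²)/d_s² = (1−k²)/(1−k⁴)^(2/3) = 0.7289.
Mass saving = 1 − 0.7289 = 27.1 %.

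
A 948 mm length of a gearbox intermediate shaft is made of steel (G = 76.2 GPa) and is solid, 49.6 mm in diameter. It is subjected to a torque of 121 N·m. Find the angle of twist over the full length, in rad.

0.00253 rad

J = πd⁴/32 = π(0.0496)⁴/32 = 5.942×10^-7 m⁴.
θ = T·L/(G·J) = 121.0 × 0.948 / (76.2×10⁹ × 5.942×10^-7) = 2.533×10^-3 rad.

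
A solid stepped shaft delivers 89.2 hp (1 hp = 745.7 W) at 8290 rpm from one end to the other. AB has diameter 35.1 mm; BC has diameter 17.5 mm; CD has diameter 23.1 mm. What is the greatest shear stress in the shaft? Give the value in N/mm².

72.8 N/mm²

ω = 2π·8290/60 = 868.1 rad/s, so T = P/ω = 89.2×745.7 / 868.1 = 76.62 N·m.
Under the same torque, τ_max = 16T/(πd³) is largest where d is smallest — segment BC (d = 17.5 mm).
τ_max = 16·76.62/(π·(0.0175)³) = 7.281×10^7 Pa.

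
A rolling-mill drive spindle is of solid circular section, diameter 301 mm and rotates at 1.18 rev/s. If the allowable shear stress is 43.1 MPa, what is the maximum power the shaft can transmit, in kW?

J = πd⁴/32 = π(0.301)⁴/32 = 8.059×10^-4 m⁴.
T_max = τ_allow·J/r = 4.31×10^7 × 8.059×10^-4 / 0.150 = 230800 N·m.
ω = 2π·1.18 = 7.414 rad/s, so P_max = T_max·ω = 1.711×10^6 W.

1710 kW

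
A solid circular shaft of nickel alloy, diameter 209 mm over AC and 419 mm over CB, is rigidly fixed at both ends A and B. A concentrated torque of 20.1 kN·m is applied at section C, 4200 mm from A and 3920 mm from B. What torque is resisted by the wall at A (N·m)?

Compatibility: T_A·a/J_AC = T_B·b/J_CB with T_A + T_B = T₀.
J_AC = 1.87×10^-4 m⁴, J_CB = 3.03×10^-3 m⁴, so T_A = T₀·(J_AC/a)/((J_AC/a)+(J_CB/b)) = 1098 N·m, T_B = 19000 N·m.

1100 N·m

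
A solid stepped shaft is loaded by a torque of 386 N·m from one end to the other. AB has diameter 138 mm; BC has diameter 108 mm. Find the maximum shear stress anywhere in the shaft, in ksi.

0.226 ksi

Under the same torque, τ_max = 16T/(πd³) is largest where d is smallest — segment BC (d = 108 mm).
τ_max = 16·386.0/(π·(0.108)³) = 1.561×10^6 Pa.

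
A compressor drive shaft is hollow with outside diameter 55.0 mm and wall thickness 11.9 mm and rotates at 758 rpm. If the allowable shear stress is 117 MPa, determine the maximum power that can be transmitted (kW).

272 kW

J = π(d_o⁴ − d_i⁴)/32 = π(0.0550⁴ − 0.0312⁴)/32 = 8.053×10^-7 m⁴.
T_max = τ_allow·J/r = 1.17×10^8 × 8.053×10^-7 / 0.0275 = 3426 N·m.
ω = 2π·758/60 = 79.38 rad/s, so P_max = T_max·ω = 2.720×10^5 W.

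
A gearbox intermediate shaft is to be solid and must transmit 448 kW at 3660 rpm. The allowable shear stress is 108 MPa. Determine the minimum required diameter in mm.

38.1 mm

ω = 2π·3660/60 = 383.3 rad/s, so T = P/ω = 448×10³ / 383.3 = 1169 N·m.
For a solid shaft τ_max = 16T/(πd³), so d = (16T/(π τ_allow))^(1/3) = (16·1169/(π·1.08×10^8))^(1/3) = 0.03806 m.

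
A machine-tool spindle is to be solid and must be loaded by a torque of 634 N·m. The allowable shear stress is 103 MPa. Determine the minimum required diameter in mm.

For a solid shaft τ_max = 16T/(πd³), so d = (16T/(π τ_allow))^(1/3) = (16·634.0/(π·1.03×10^8))^(1/3) = 0.03153 m.

31.5 mm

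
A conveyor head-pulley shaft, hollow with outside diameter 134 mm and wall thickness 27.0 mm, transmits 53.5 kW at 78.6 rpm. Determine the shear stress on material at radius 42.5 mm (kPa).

10000 kPa

ω = 2π·78.6/60 = 8.231 rad/s, so T = P/ω = 53.5×10³ / 8.231 = 6500 N·m.
J = π(d_o⁴ − d_i⁴)/32 = π(0.134⁴ − 0.0800⁴)/32 = 2.763×10^-5 m⁴.
Shear stress varies linearly with radius: τ = T·r/J = 6500 × 0.0425 / 2.763×10^-5 = 9.997×10^6 Pa.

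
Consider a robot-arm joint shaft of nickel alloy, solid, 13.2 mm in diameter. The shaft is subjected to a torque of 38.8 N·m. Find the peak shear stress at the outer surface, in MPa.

J = πd⁴/32 = π(0.0132)⁴/32 = 2.981×10^-9 m⁴.
τ_max = T·r/J = 38.80 × 0.00660 / 2.981×10^-9 = 8.592×10^7 Pa.

85.9 MPa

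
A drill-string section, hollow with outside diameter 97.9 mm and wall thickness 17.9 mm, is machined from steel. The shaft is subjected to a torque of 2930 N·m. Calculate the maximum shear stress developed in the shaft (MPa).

19.0 MPa

J = π(d_o⁴ − d_i⁴)/32 = π(0.0979⁴ − 0.0621⁴)/32 = 7.558×10^-6 m⁴.
τ_max = T·r/J = 2930 × 0.0490 / 7.558×10^-6 = 1.898×10^7 Pa.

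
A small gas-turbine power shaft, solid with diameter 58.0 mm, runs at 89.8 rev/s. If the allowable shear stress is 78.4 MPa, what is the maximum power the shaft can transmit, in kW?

J = πd⁴/32 = π(0.0580)⁴/32 = 1.111×10^-6 m⁴.
T_max = τ_allow·J/r = 7.84×10^7 × 1.111×10^-6 / 0.0290 = 3004 N·m.
ω = 2π·89.8 = 564.2 rad/s, so P_max = T_max·ω = 1.695×10^6 W.

1690 kW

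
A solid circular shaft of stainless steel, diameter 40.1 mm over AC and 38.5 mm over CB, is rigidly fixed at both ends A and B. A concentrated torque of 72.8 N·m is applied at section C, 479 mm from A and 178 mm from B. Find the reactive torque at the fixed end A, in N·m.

Compatibility: T_A·a/J_AC = T_B·b/J_CB with T_A + T_B = T₀.
J_AC = 2.54×10^-7 m⁴, J_CB = 2.16×10^-7 m⁴, so T_A = T₀·(J_AC/a)/((J_AC/a)+(J_CB/b)) = 22.15 N·m, T_B = 50.65 N·m.

22.2 N·m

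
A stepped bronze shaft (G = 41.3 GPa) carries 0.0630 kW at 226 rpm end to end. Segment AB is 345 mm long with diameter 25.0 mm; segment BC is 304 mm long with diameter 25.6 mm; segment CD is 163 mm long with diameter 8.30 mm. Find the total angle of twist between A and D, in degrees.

1.35°

ω = 2π·226/60 = 23.67 rad/s, so T = P/ω = 0.0630×10³ / 23.67 = 2.662 N·m.
J_AB = π(0.0250)⁴/32 = 3.83×10^-8 m⁴; J_BC = π(0.0256)⁴/32 = 4.22×10^-8 m⁴; J_CD = π(0.00830)⁴/32 = 4.66×10^-10 m⁴.
θ = (T/G)·Σ L_i/J_i = (2.662/41.3×10⁹)·(0.345/3.83×10^-8 + 0.304/4.22×10^-8 + 0.163/4.66×10^-10) = 0.02359 rad.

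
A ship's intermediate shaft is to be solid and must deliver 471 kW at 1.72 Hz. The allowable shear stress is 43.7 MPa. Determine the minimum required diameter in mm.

172 mm

ω = 2π·1.72 = 10.81 rad/s, so T = P/ω = 471×10³ / 10.81 = 43580 N·m.
For a solid shaft τ_max = 16T/(πd³), so d = (16T/(π τ_allow))^(1/3) = (16·43580/(π·4.37×10^7))^(1/3) = 0.1719 m.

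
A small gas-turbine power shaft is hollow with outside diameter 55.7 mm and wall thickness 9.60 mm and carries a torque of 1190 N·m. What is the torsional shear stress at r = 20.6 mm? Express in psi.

4610 psi

J = π(d_o⁴ − d_i⁴)/32 = π(0.0557⁴ − 0.0365⁴)/32 = 7.707×10^-7 m⁴.
Shear stress varies linearly with radius: τ = T·r/J = 1190 × 0.0206 / 7.707×10^-7 = 3.181×10^7 Pa.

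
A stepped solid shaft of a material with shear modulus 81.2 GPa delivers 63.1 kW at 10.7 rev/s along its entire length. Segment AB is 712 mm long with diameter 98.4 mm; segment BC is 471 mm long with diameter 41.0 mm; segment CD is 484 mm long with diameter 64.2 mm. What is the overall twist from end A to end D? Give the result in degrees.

ω = 2π·10.7 = 67.23 rad/s, so T = P/ω = 63.1×10³ / 67.23 = 938.6 N·m.
J_AB = π(0.0984)⁴/32 = 9.20×10^-6 m⁴; J_BC = π(0.0410)⁴/32 = 2.77×10^-7 m⁴; J_CD = π(0.0642)⁴/32 = 1.67×10^-6 m⁴.
θ = (T/G)·Σ L_i/J_i = (938.6/81.2×10⁹)·(0.712/9.20×10^-6 + 0.471/2.77×10^-7 + 0.484/1.67×10^-6) = 0.02387 rad.

1.37°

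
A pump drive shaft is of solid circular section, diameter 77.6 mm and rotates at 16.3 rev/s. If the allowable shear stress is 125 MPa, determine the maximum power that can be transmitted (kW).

1170 kW

J = πd⁴/32 = π(0.0776)⁴/32 = 3.560×10^-6 m⁴.
T_max = τ_allow·J/r = 1.25×10^8 × 3.560×10^-6 / 0.0388 = 11470 N·m.
ω = 2π·16.3 = 102.4 rad/s, so P_max = T_max·ω = 1.175×10^6 W.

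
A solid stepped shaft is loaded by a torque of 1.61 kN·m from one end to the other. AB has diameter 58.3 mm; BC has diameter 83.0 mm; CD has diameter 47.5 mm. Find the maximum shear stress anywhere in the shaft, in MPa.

Under the same torque, τ_max = 16T/(πd³) is largest where d is smallest — segment CD (d = 47.5 mm).
τ_max = 16·1610/(π·(0.0475)³) = 7.651×10^7 Pa.

76.5 MPa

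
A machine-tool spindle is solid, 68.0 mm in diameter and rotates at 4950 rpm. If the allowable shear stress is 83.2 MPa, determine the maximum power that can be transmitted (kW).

J = πd⁴/32 = π(0.0680)⁴/32 = 2.099×10^-6 m⁴.
T_max = τ_allow·J/r = 8.32×10^7 × 2.099×10^-6 / 0.0340 = 5137 N·m.
ω = 2π·4950/60 = 518.4 rad/s, so P_max = T_max·ω = 2.663×10^6 W.

2660 kW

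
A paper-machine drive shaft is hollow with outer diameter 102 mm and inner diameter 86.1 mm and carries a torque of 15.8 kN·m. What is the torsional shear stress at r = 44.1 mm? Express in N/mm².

133 N/mm²

J = π(d_o⁴ − d_i⁴)/32 = π(0.102⁴ − 0.0861⁴)/32 = 5.231×10^-6 m⁴.
Shear stress varies linearly with radius: τ = T·r/J = 15800 × 0.0441 / 5.231×10^-6 = 1.332×10^8 Pa.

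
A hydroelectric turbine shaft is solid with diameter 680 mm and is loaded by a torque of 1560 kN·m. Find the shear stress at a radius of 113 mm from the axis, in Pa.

8.40e6 Pa

J = πd⁴/32 = π(0.680)⁴/32 = 0.02099 m⁴.
Shear stress varies linearly with radius: τ = T·r/J = 1.560e6 × 0.113 / 0.02099 = 8.398×10^6 Pa.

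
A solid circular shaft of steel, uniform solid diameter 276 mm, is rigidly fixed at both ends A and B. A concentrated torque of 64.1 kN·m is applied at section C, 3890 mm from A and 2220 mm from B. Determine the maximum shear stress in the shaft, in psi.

1430 psi

With uniform GJ and both ends fixed, compatibility θ_AC = θ_CB gives T_A·a = T_B·b, together with T_A + T_B = T₀.
T_A = T₀·b/(a+b) = 64100·2220/6110 = 23290 N·m; T_B = 40810 N·m.
τ in each portion: τ_AC = 5.64×10^6 Pa, τ_CB = 9.89×10^6 Pa; maximum is in CB.
τ_max = T_CB·r/J = 40810·0.138/5.70×10^-4 = 9.886×10^6 Pa.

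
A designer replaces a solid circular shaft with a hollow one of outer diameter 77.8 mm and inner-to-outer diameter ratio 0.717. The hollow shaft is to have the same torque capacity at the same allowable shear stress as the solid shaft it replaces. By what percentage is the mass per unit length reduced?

Equal τ_max and T ⇒ the solid shaft needs d_s³ = d_o³(1−k⁴), so d_s = 77.8·(1−0.717⁴)^(1/3) = 70.23 mm.
Area ratio A_h/A_s = d_o²(1−k²)/d_s² = (1−k²)/(1−k⁴)^(2/3) = 0.5962.
Mass saving = 1 − 0.5962 = 40.4 %.

40.4 %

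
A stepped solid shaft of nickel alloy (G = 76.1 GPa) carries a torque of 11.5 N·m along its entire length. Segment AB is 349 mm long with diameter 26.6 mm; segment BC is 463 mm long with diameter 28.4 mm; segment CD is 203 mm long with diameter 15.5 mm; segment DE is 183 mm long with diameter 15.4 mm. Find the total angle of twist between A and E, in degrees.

J_AB = π(0.0266)⁴/32 = 4.92×10^-8 m⁴; J_BC = π(0.0284)⁴/32 = 6.39×10^-8 m⁴; J_CD = π(0.0155)⁴/32 = 5.67×10^-9 m⁴; J_DE = π(0.0154)⁴/32 = 5.52×10^-9 m⁴.
θ = (T/G)·Σ L_i/J_i = (11.50/76.1×10⁹)·(0.349/4.92×10^-8 + 0.463/6.39×10^-8 + 0.203/5.67×10^-9 + 0.183/5.52×10^-9) = 0.01259 rad.

0.721°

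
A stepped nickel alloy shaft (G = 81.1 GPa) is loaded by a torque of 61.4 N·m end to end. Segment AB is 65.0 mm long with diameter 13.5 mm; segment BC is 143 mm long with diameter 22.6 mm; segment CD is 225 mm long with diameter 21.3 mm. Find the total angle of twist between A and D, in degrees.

J_AB = π(0.0135)⁴/32 = 3.26×10^-9 m⁴; J_BC = π(0.0226)⁴/32 = 2.56×10^-8 m⁴; J_CD = π(0.0213)⁴/32 = 2.02×10^-8 m⁴.
θ = (T/G)·Σ L_i/J_i = (61.40/81.1×10⁹)·(0.0650/3.26×10^-9 + 0.143/2.56×10^-8 + 0.225/2.02×10^-8) = 0.02775 rad.

1.59°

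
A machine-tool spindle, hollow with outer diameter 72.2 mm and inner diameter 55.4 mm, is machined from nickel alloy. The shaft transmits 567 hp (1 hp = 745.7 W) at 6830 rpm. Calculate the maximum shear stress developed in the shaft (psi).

ω = 2π·6830/60 = 715.2 rad/s, so T = P/ω = 567×745.7 / 715.2 = 591.2 N·m.
J = π(d_o⁴ − d_i⁴)/32 = π(0.0722⁴ − 0.0554⁴)/32 = 1.743×10^-6 m⁴.
τ_max = T·r/J = 591.2 × 0.0361 / 1.743×10^-6 = 1.224×10^7 Pa.

1780 psi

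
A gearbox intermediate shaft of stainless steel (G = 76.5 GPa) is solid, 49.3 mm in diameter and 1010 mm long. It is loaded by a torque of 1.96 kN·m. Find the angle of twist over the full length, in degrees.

J = πd⁴/32 = π(0.0493)⁴/32 = 5.799×10^-7 m⁴.
θ = T·L/(G·J) = 1960 × 1.01 / (76.5×10⁹ × 5.799×10^-7) = 0.04462 rad.

2.56°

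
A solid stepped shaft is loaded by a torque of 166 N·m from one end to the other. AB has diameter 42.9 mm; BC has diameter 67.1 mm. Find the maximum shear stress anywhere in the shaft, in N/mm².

10.7 N/mm²

Under the same torque, τ_max = 16T/(πd³) is largest where d is smallest — segment AB (d = 42.9 mm).
τ_max = 16·166.0/(π·(0.0429)³) = 1.071×10^7 Pa.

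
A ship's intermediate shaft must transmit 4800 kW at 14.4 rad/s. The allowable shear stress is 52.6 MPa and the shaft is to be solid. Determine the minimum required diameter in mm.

ω = 14.4 rad/s, so T = P/ω = 4800×10³ / 14.40 = 333300 N·m.
For a solid shaft τ_max = 16T/(πd³), so d = (16T/(π τ_allow))^(1/3) = (16·333300/(π·5.26×10^7))^(1/3) = 0.3184 m.

318 mm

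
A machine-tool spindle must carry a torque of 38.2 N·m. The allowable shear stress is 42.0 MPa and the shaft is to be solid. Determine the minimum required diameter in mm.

For a solid shaft τ_max = 16T/(πd³), so d = (16T/(π τ_allow))^(1/3) = (16·38.20/(π·4.20×10^7))^(1/3) = 0.01667 m.

16.7 mm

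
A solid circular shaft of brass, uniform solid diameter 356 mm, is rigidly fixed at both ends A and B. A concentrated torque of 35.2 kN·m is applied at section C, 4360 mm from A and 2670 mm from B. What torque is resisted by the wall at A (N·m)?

With uniform GJ and both ends fixed, compatibility θ_AC = θ_CB gives T_A·a = T_B·b, together with T_A + T_B = T₀.
T_A = T₀·b/(a+b) = 35200·2670/7030 = 13370 N·m; T_B = 21830 N·m.

13400 N·m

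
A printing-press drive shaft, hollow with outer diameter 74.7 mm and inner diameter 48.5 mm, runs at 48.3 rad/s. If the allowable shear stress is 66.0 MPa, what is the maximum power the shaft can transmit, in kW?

215 kW

J = π(d_o⁴ − d_i⁴)/32 = π(0.0747⁴ − 0.0485⁴)/32 = 2.514×10^-6 m⁴.
T_max = τ_allow·J/r = 6.60×10^7 × 2.514×10^-6 / 0.0374 = 4442 N·m.
ω = 48.3 rad/s, so P_max = T_max·ω = 2.145×10^5 W.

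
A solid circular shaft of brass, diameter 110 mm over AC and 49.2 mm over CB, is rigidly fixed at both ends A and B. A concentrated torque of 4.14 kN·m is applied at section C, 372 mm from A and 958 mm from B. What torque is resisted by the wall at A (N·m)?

Compatibility: T_A·a/J_AC = T_B·b/J_CB with T_A + T_B = T₀.
J_AC = 1.44×10^-5 m⁴, J_CB = 5.75×10^-7 m⁴, so T_A = T₀·(J_AC/a)/((J_AC/a)+(J_CB/b)) = 4077 N·m, T_B = 63.35 N·m.

4080 N·m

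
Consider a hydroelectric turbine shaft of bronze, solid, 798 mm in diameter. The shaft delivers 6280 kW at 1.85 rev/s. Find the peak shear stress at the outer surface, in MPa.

5.41 MPa

ω = 2π·1.85 = 11.62 rad/s, so T = P/ω = 6280×10³ / 11.62 = 540300 N·m.
J = πd⁴/32 = π(0.798)⁴/32 = 0.03981 m⁴.
τ_max = T·r/J = 540300 × 0.399 / 0.03981 = 5.415×10^6 Pa.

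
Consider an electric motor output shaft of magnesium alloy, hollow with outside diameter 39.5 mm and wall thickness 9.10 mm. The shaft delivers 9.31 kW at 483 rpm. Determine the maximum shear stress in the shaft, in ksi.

ω = 2π·483/60 = 50.58 rad/s, so T = P/ω = 9.31×10³ / 50.58 = 184.1 N·m.
J = π(d_o⁴ − d_i⁴)/32 = π(0.0395⁴ − 0.0213⁴)/32 = 2.188×10^-7 m⁴.
τ_max = T·r/J = 184.1 × 0.0198 / 2.188×10^-7 = 1.662×10^7 Pa.

2.41 ksi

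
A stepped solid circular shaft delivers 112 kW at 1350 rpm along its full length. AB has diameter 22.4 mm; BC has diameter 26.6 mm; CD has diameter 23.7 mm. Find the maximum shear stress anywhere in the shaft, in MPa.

359 MPa

ω = 2π·1350/60 = 141.4 rad/s, so T = P/ω = 112×10³ / 141.4 = 792.2 N·m.
Under the same torque, τ_max = 16T/(πd³) is largest where d is smallest — segment AB (d = 22.4 mm).
τ_max = 16·792.2/(π·(0.0224)³) = 3.590×10^8 Pa.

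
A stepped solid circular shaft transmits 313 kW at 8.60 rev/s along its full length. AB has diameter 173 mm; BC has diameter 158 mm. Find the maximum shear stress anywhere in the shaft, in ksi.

ω = 2π·8.60 = 54.04 rad/s, so T = P/ω = 313×10³ / 54.04 = 5792 N·m.
Under the same torque, τ_max = 16T/(πd³) is largest where d is smallest — segment BC (d = 158 mm).
τ_max = 16·5792/(π·(0.158)³) = 7.479×10^6 Pa.

1.08 ksi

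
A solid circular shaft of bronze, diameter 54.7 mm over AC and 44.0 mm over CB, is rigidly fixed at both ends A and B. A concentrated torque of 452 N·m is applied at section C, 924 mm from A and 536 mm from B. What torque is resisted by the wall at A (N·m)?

263 N·m

Compatibility: T_A·a/J_AC = T_B·b/J_CB with T_A + T_B = T₀.
J_AC = 8.79×10^-7 m⁴, J_CB = 3.68×10^-7 m⁴, so T_A = T₀·(J_AC/a)/((J_AC/a)+(J_CB/b)) = 262.5 N·m, T_B = 189.5 N·m.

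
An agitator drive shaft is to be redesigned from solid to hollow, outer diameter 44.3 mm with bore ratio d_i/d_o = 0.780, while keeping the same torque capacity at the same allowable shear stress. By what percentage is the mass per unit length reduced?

46.7 %

Equal τ_max and T ⇒ the solid shaft needs d_s³ = d_o³(1−k⁴), so d_s = 44.3·(1−0.780⁴)^(1/3) = 37.97 mm.
Area ratio A_h/A_s = d_o²(1−k²)/d_s² = (1−k²)/(1−k⁴)^(2/3) = 0.5329.
Mass saving = 1 − 0.5329 = 46.7 %.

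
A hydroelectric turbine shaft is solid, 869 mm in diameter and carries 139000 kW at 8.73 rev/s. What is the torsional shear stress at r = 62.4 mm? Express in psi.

ω = 2π·8.73 = 54.85 rad/s, so T = P/ω = 139000×10³ / 54.85 = 2.534e6 N·m.
J = πd⁴/32 = π(0.869)⁴/32 = 0.05599 m⁴.
Shear stress varies linearly with radius: τ = T·r/J = 2.534e6 × 0.0624 / 0.05599 = 2.824×10^6 Pa.

410 psi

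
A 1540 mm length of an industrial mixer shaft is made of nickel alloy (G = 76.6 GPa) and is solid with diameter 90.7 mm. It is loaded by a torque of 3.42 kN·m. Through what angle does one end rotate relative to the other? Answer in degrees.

J = πd⁴/32 = π(0.0907)⁴/32 = 6.644×10^-6 m⁴.
θ = T·L/(G·J) = 3420 × 1.54 / (76.6×10⁹ × 6.644×10^-6) = 0.01035 rad.

0.593°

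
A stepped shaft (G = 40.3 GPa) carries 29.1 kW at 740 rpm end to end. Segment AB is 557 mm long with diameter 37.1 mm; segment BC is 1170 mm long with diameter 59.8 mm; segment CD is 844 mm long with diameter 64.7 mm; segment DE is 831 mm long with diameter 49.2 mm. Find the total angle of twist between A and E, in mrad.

ω = 2π·740/60 = 77.49 rad/s, so T = P/ω = 29.1×10³ / 77.49 = 375.5 N·m.
J_AB = π(0.0371)⁴/32 = 1.86×10^-7 m⁴; J_BC = π(0.0598)⁴/32 = 1.26×10^-6 m⁴; J_CD = π(0.0647)⁴/32 = 1.72×10^-6 m⁴; J_DE = π(0.0492)⁴/32 = 5.75×10^-7 m⁴.
θ = (T/G)·Σ L_i/J_i = (375.5/40.3×10⁹)·(0.557/1.86×10^-7 + 1.17/1.26×10^-6 + 0.844/1.72×10^-6 + 0.831/5.75×10^-7) = 0.05462 rad.

54.6 mrad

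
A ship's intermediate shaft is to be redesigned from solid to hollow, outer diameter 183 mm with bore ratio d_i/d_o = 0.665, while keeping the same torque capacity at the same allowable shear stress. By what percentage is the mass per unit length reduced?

35.5 %

Equal τ_max and T ⇒ the solid shaft needs d_s³ = d_o³(1−k⁴), so d_s = 183·(1−0.665⁴)^(1/3) = 170.2 mm.
Area ratio A_h/A_s = d_o²(1−k²)/d_s² = (1−k²)/(1−k⁴)^(2/3) = 0.6449.
Mass saving = 1 − 0.6449 = 35.5 %.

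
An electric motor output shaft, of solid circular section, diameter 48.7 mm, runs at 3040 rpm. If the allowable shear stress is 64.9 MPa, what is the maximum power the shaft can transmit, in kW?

J = πd⁴/32 = π(0.0487)⁴/32 = 5.522×10^-7 m⁴.
T_max = τ_allow·J/r = 6.49×10^7 × 5.522×10^-7 / 0.0244 = 1472 N·m.
ω = 2π·3040/60 = 318.3 rad/s, so P_max = T_max·ω = 4.686×10^5 W.

469 kW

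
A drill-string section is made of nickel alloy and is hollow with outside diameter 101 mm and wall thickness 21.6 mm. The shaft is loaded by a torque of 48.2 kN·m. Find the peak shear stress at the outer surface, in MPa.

267 MPa

J = π(d_o⁴ − d_i⁴)/32 = π(0.101⁴ − 0.0578⁴)/32 = 9.120×10^-6 m⁴.
τ_max = T·r/J = 48200 × 0.0505 / 9.120×10^-6 = 2.669×10^8 Pa.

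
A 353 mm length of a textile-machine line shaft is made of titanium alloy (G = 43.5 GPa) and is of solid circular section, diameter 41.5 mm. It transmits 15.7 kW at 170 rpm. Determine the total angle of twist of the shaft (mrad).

ω = 2π·170/60 = 17.80 rad/s, so T = P/ω = 15.7×10³ / 17.80 = 881.9 N·m.
J = πd⁴/32 = π(0.0415)⁴/32 = 2.912×10^-7 m⁴.
θ = T·L/(G·J) = 881.9 × 0.353 / (43.5×10⁹ × 2.912×10^-7) = 0.02458 rad.

24.6 mrad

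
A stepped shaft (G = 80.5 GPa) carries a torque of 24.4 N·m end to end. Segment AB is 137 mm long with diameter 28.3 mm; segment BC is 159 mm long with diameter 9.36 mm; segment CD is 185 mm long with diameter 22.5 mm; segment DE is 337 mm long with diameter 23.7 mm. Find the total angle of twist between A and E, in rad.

J_AB = π(0.0283)⁴/32 = 6.30×10^-8 m⁴; J_BC = π(0.00936)⁴/32 = 7.54×10^-10 m⁴; J_CD = π(0.0225)⁴/32 = 2.52×10^-8 m⁴; J_DE = π(0.0237)⁴/32 = 3.10×10^-8 m⁴.
θ = (T/G)·Σ L_i/J_i = (24.40/80.5×10⁹)·(0.137/6.30×10^-8 + 0.159/7.54×10^-10 + 0.185/2.52×10^-8 + 0.337/3.10×10^-8) = 0.07014 rad.

0.0701 rad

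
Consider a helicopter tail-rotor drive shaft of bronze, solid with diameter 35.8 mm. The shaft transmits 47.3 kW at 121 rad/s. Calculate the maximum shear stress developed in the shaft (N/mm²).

ω = 121 rad/s, so T = P/ω = 47.3×10³ / 121.0 = 390.9 N·m.
J = πd⁴/32 = π(0.0358)⁴/32 = 1.613×10^-7 m⁴.
τ_max = T·r/J = 390.9 × 0.0179 / 1.613×10^-7 = 4.339×10^7 Pa.

43.4 N/mm²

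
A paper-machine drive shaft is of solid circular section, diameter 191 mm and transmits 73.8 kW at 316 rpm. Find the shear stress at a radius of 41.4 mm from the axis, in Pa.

ω = 2π·316/60 = 33.09 rad/s, so T = P/ω = 73.8×10³ / 33.09 = 2230 N·m.
J = πd⁴/32 = π(0.191)⁴/32 = 1.307×10^-4 m⁴.
Shear stress varies linearly with radius: τ = T·r/J = 2230 × 0.0414 / 1.307×10^-4 = 7.067×10^5 Pa.

707000 Pa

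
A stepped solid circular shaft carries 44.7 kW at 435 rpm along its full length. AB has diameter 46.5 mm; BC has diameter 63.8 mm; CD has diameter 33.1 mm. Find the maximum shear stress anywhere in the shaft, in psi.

ω = 2π·435/60 = 45.55 rad/s, so T = P/ω = 44.7×10³ / 45.55 = 981.3 N·m.
Under the same torque, τ_max = 16T/(πd³) is largest where d is smallest — segment CD (d = 33.1 mm).
τ_max = 16·981.3/(π·(0.0331)³) = 1.378×10^8 Pa.

20000 psi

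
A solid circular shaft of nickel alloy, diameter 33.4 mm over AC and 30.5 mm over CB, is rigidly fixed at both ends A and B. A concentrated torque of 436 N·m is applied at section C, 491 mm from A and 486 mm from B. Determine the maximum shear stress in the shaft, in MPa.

35.0 MPa

Compatibility: T_A·a/J_AC = T_B·b/J_CB with T_A + T_B = T₀.
J_AC = 1.22×10^-7 m⁴, J_CB = 8.50×10^-8 m⁴, so T_A = T₀·(J_AC/a)/((J_AC/a)+(J_CB/b)) = 256.1 N·m, T_B = 179.9 N·m.
τ in each portion: τ_AC = 3.50×10^7 Pa, τ_CB = 3.23×10^7 Pa; maximum is in AC.
τ_max = T_AC·r/J = 256.1·0.0167/1.22×10^-7 = 3.500×10^7 Pa.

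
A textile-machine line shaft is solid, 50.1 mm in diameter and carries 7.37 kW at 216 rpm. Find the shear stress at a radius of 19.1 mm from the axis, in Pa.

ω = 2π·216/60 = 22.62 rad/s, so T = P/ω = 7.37×10³ / 22.62 = 325.8 N·m.
J = πd⁴/32 = π(0.0501)⁴/32 = 6.185×10^-7 m⁴.
Shear stress varies linearly with radius: τ = T·r/J = 325.8 × 0.0191 / 6.185×10^-7 = 1.006×10^7 Pa.

1.01e7 Pa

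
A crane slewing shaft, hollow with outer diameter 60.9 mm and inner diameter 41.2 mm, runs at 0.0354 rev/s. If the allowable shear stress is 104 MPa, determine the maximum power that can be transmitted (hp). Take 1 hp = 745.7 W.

1.09 hp

J = π(d_o⁴ − d_i⁴)/32 = π(0.0609⁴ − 0.0412⁴)/32 = 1.068×10^-6 m⁴.
T_max = τ_allow·J/r = 1.04×10^8 × 1.068×10^-6 / 0.0304 = 3646 N·m.
ω = 2π·0.0354 = 0.2224 rad/s, so P_max = T_max·ω = 811.0 W.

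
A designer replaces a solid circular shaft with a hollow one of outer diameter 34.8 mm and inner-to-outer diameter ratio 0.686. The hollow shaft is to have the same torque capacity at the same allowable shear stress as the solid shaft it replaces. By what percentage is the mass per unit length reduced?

Equal τ_max and T ⇒ the solid shaft needs d_s³ = d_o³(1−k⁴), so d_s = 34.8·(1−0.686⁴)^(1/3) = 32.01 mm.
Area ratio A_h/A_s = d_o²(1−k²)/d_s² = (1−k²)/(1−k⁴)^(2/3) = 0.6256.
Mass saving = 1 − 0.6256 = 37.4 %.

37.4 %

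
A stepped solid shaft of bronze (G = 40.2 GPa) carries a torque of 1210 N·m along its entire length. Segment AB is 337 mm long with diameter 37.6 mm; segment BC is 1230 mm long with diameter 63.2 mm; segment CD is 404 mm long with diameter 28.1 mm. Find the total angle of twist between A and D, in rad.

0.274 rad

J_AB = π(0.0376)⁴/32 = 1.96×10^-7 m⁴; J_BC = π(0.0632)⁴/32 = 1.57×10^-6 m⁴; J_CD = π(0.0281)⁴/32 = 6.12×10^-8 m⁴.
θ = (T/G)·Σ L_i/J_i = (1210/40.2×10⁹)·(0.337/1.96×10^-7 + 1.23/1.57×10^-6 + 0.404/6.12×10^-8) = 0.2740 rad.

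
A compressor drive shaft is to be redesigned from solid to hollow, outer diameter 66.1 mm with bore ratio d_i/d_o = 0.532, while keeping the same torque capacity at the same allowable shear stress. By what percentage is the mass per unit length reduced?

Equal τ_max and T ⇒ the solid shaft needs d_s³ = d_o³(1−k⁴), so d_s = 66.1·(1−0.532⁴)^(1/3) = 64.29 mm.
Area ratio A_h/A_s = d_o²(1−k²)/d_s² = (1−k²)/(1−k⁴)^(2/3) = 0.7580.
Mass saving = 1 − 0.7580 = 24.2 %.

24.2 %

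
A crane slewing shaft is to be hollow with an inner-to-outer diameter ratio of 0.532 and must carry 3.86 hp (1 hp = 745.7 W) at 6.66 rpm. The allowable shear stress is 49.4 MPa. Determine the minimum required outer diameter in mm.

77.3 mm

ω = 2π·6.66/60 = 0.6974 rad/s, so T = P/ω = 3.86×745.7 / 0.6974 = 4127 N·m.
For a hollow shaft with d_i/d_o = 0.532: τ_max = 16T/(π d_o³ (1−k⁴)), so d_o = [16T/(π τ_allow (1−k⁴))]^(1/3) = [16·4127/(π·4.94×10^7·0.9199)]^(1/3) = 0.07734 m.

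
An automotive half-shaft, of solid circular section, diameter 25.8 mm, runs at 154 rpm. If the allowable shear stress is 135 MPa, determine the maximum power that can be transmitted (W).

7340 W

J = πd⁴/32 = π(0.0258)⁴/32 = 4.350×10^-8 m⁴.
T_max = τ_allow·J/r = 1.35×10^8 × 4.350×10^-8 / 0.0129 = 455.2 N·m.
ω = 2π·154/60 = 16.13 rad/s, so P_max = T_max·ω = 7341 W.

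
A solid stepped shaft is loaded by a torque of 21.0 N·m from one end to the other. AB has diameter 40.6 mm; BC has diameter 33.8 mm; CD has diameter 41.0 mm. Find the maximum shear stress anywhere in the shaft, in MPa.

2.77 MPa

Under the same torque, τ_max = 16T/(πd³) is largest where d is smallest — segment BC (d = 33.8 mm).
τ_max = 16·21.00/(π·(0.0338)³) = 2.770×10^6 Pa.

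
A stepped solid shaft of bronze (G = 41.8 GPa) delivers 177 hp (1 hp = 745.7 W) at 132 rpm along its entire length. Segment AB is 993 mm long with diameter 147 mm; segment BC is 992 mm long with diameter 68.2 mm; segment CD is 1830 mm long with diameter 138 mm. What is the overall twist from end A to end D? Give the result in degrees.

ω = 2π·132/60 = 13.82 rad/s, so T = P/ω = 177×745.7 / 13.82 = 9548 N·m.
J_AB = π(0.147)⁴/32 = 4.58×10^-5 m⁴; J_BC = π(0.0682)⁴/32 = 2.12×10^-6 m⁴; J_CD = π(0.138)⁴/32 = 3.56×10^-5 m⁴.
θ = (T/G)·Σ L_i/J_i = (9548/41.8×10⁹)·(0.993/4.58×10^-5 + 0.992/2.12×10^-6 + 1.83/3.56×10^-5) = 0.1234 rad.

7.07°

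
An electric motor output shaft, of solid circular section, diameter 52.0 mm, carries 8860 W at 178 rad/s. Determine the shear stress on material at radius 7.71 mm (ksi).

0.0775 ksi

ω = 178 rad/s, so T = P/ω = 8860 / 178.0 = 49.78 N·m.
J = πd⁴/32 = π(0.0520)⁴/32 = 7.178×10^-7 m⁴.
Shear stress varies linearly with radius: τ = T·r/J = 49.78 × 0.00771 / 7.178×10^-7 = 5.346×10^5 Pa.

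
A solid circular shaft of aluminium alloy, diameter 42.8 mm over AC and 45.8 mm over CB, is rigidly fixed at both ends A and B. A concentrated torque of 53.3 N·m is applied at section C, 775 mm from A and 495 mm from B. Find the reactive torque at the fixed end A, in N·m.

Compatibility: T_A·a/J_AC = T_B·b/J_CB with T_A + T_B = T₀.
J_AC = 3.29×10^-7 m⁴, J_CB = 4.32×10^-7 m⁴, so T_A = T₀·(J_AC/a)/((J_AC/a)+(J_CB/b)) = 17.46 N·m, T_B = 35.84 N·m.

17.5 N·m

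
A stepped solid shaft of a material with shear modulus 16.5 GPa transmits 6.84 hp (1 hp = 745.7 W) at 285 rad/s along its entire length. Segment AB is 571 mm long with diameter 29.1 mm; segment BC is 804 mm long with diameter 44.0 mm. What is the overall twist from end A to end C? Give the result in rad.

0.0112 rad

ω = 285 rad/s, so T = P/ω = 6.84×745.7 / 285.0 = 17.90 N·m.
J_AB = π(0.0291)⁴/32 = 7.04×10^-8 m⁴; J_BC = π(0.0440)⁴/32 = 3.68×10^-7 m⁴.
θ = (T/G)·Σ L_i/J_i = (17.90/16.5×10⁹)·(0.571/7.04×10^-8 + 0.804/3.68×10^-7) = 0.01117 rad.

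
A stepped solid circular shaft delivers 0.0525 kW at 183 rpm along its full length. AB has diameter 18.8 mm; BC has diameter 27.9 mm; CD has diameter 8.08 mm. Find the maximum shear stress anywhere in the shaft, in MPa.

ω = 2π·183/60 = 19.16 rad/s, so T = P/ω = 0.0525×10³ / 19.16 = 2.740 N·m.
Under the same torque, τ_max = 16T/(πd³) is largest where d is smallest — segment CD (d = 8.08 mm).
τ_max = 16·2.740/(π·(0.00808)³) = 2.645×10^7 Pa.

26.4 MPa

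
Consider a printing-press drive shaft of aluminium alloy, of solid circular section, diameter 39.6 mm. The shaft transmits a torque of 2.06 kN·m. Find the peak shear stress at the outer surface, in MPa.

J = πd⁴/32 = π(0.0396)⁴/32 = 2.414×10^-7 m⁴.
τ_max = T·r/J = 2060 × 0.0198 / 2.414×10^-7 = 1.689×10^8 Pa.

169 MPa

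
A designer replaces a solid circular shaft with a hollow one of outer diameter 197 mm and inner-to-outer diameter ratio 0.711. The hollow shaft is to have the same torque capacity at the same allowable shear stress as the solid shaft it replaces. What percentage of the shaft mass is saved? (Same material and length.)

Equal τ_max and T ⇒ the solid shaft needs d_s³ = d_o³(1−k⁴), so d_s = 197·(1−0.711⁴)^(1/3) = 178.5 mm.
Area ratio A_h/A_s = d_o²(1−k²)/d_s² = (1−k²)/(1−k⁴)^(2/3) = 0.6020.
Mass saving = 1 − 0.6020 = 39.8 %.

39.8 %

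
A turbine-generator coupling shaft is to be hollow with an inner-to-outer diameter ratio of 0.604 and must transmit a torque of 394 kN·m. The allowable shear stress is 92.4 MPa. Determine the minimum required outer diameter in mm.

293 mm

For a hollow shaft with d_i/d_o = 0.604: τ_max = 16T/(π d_o³ (1−k⁴)), so d_o = [16T/(π τ_allow (1−k⁴))]^(1/3) = [16·394000/(π·9.24×10^7·0.8669)]^(1/3) = 0.2926 m.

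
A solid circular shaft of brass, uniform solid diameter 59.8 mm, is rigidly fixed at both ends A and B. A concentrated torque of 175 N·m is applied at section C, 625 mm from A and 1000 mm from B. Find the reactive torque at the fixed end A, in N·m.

108 N·m

With uniform GJ and both ends fixed, compatibility θ_AC = θ_CB gives T_A·a = T_B·b, together with T_A + T_B = T₀.
T_A = T₀·b/(a+b) = 175.0·1000/1625 = 107.7 N·m; T_B = 67.31 N·m.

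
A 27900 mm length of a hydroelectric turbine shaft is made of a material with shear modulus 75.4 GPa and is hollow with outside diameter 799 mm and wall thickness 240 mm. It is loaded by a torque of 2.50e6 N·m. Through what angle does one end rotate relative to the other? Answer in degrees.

J = π(d_o⁴ − d_i⁴)/32 = π(0.799⁴ − 0.319⁴)/32 = 0.03900 m⁴.
θ = T·L/(G·J) = 2.500e6 × 27.9 / (75.4×10⁹ × 0.03900) = 0.02372 rad.

1.36°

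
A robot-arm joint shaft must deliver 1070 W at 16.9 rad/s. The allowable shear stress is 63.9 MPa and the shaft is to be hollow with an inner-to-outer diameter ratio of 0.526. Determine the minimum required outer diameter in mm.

ω = 16.9 rad/s, so T = P/ω = 1070 / 16.90 = 63.31 N·m.
For a hollow shaft with d_i/d_o = 0.526: τ_max = 16T/(π d_o³ (1−k⁴)), so d_o = [16T/(π τ_allow (1−k⁴))]^(1/3) = [16·63.31/(π·6.39×10^7·0.9235)]^(1/3) = 0.01761 m.

17.6 mm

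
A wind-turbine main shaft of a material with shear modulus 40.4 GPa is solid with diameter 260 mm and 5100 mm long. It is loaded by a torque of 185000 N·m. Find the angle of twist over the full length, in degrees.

2.98°

J = πd⁴/32 = π(0.260)⁴/32 = 4.486×10^-4 m⁴.
θ = T·L/(G·J) = 185000 × 5.10 / (40.4×10⁹ × 4.486×10^-4) = 0.05206 rad.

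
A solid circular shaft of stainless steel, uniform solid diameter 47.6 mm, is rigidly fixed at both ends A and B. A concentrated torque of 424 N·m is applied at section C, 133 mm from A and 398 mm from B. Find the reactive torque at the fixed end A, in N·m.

With uniform GJ and both ends fixed, compatibility θ_AC = θ_CB gives T_A·a = T_B·b, together with T_A + T_B = T₀.
T_A = T₀·b/(a+b) = 424.0·398/531.0 = 317.8 N·m; T_B = 106.2 N·m.

318 N·m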